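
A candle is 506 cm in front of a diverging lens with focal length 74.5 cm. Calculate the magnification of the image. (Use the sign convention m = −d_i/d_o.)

For a diverging lens, f = -74.5 cm.
1/d_i = 1/f − 1/d_o = 1/(-74.50) − 1/(506) = -0.01540, so d_i = -64.94 cm.
m = −d_i/d_o = −(-64.94)/(506) = +0.128.
The image is virtual, upright and reduced, on the same side as the object.

m = +0.128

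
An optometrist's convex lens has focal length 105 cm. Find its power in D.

P = +0.952 D

f = 105 cm = 1.05 m.
P = 1/f = 1/(1.05 m) = +0.952 D.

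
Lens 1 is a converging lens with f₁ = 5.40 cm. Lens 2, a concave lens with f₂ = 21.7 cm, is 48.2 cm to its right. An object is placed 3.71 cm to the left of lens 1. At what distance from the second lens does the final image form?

15.9 cm

Lens 1: 1/d_i1 = 1/f₁ − 1/d_o1 = 1/(5.40) − 1/(3.71) = -0.08436, so d_i1 = -11.85 cm.
The intermediate image is 11.85 cm to the left of lens 1 (virtual), which is 48.2 − (-11.85) = 60.05 cm to the left of lens 2, so d_o2 = +60.05 cm.
Lens 2 is diverging, so f₂ = −21.7 cm.
Lens 2: 1/d_i2 = 1/f₂ − 1/d_o2 = 1/(-21.7) − 1/(60.05) = -0.06274, so d_i2 = -15.9 cm.
The final image is virtual, 15.9 cm to the left of lens 2 (overall magnification ≈ 0.85).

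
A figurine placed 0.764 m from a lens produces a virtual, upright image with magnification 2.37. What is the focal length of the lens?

m = −d_i/d_o ⇒ d_i = −m·d_o = −(+2.37)·(0.764) = -1.811 m.
1/f = 1/d_o + 1/d_i = 1/(0.764) + 1/(-1.811) = 0.7567, so f = 1.32 m.
Since f is positive, the lens is converging.

f = 1.32 m (converging)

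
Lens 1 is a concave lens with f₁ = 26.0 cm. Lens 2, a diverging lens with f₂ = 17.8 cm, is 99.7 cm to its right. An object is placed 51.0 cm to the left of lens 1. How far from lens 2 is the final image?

Lens 1 is diverging, so f₁ = −26.0 cm.
Lens 1: 1/d_i1 = 1/f₁ − 1/d_o1 = 1/(-26.0) − 1/(51.0) = -0.05807, so d_i1 = -17.22 cm.
The intermediate image is 17.22 cm to the left of lens 1 (virtual), which is 99.7 − (-17.22) = 116.9 cm to the left of lens 2, so d_o2 = +116.9 cm.
Lens 2 is diverging, so f₂ = −17.8 cm.
Lens 2: 1/d_i2 = 1/f₂ − 1/d_o2 = 1/(-17.8) − 1/(116.9) = -0.06473, so d_i2 = -15.4 cm.
The final image is virtual, 15.4 cm to the left of lens 2 (overall magnification ≈ 0.045).

15.4 cm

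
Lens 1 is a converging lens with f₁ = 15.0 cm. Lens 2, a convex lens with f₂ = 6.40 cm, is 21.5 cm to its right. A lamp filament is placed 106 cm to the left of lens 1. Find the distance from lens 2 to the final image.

Lens 1: 1/d_i1 = 1/f₁ − 1/d_o1 = 1/(15.0) − 1/(106) = 0.05723, so d_i1 = 17.47 cm.
The intermediate image is 17.47 cm to the right of lens 1, which is 21.5 − (17.47) = 4.030 cm to the left of lens 2, so d_o2 = +4.030 cm.
Lens 2: 1/d_i2 = 1/f₂ − 1/d_o2 = 1/(6.40) − 1/(4.030) = -0.09189, so d_i2 = -10.9 cm.
The final image is virtual, 10.9 cm to the left of lens 2 (overall magnification ≈ -0.44).

10.9 cm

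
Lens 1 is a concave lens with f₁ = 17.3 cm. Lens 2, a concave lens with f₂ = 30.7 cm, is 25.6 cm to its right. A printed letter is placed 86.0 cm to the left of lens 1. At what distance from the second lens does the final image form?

Lens 1 is diverging, so f₁ = −17.3 cm.
Lens 1: 1/d_i1 = 1/f₁ − 1/d_o1 = 1/(-17.3) − 1/(86.0) = -0.06943, so d_i1 = -14.40 cm.
The intermediate image is 14.40 cm to the left of lens 1 (virtual), which is 25.6 − (-14.40) = 40.00 cm to the left of lens 2, so d_o2 = +40.00 cm.
Lens 2 is diverging, so f₂ = −30.7 cm.
Lens 2: 1/d_i2 = 1/f₂ − 1/d_o2 = 1/(-30.7) − 1/(40.00) = -0.05757, so d_i2 = -17.4 cm.
The final image is virtual, 17.4 cm to the left of lens 2 (overall magnification ≈ 0.073).

17.4 cm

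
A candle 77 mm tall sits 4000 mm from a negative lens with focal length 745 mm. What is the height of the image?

12.1 mm

For a negative lens, f = -745 mm.
1/d_i = 1/f − 1/d_o = 1/(-745.0) − 1/(4000) = -0.001592, so d_i = -628.0 mm.
m = −d_i/d_o = +0.1570.
|h_i| = |m|·h_o = 0.1570 × 77 = 12.1 mm. The image is virtual, upright and reduced, on the same side as the object.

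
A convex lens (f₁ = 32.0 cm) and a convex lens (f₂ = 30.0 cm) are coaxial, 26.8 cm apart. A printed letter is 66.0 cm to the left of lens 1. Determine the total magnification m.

Lens 1: 1/d_i1 = 1/(32.0) − 1/(66.0) = 0.01610, so d_i1 = 62.12 cm; m₁ = −d_i1/d_o1 = -0.9412.
d_o2 = 26.8 − (62.12) = -35.32 cm (virtual object).
Lens 2: 1/d_i2 = 1/(30.0) − 1/(-35.32) = 0.06165, so d_i2 = 16.22 cm; m₂ = −d_i2/d_o2 = +0.4593.
m = m₁·m₂ = (-0.9412)(+0.4593) = -0.432.

m = -0.432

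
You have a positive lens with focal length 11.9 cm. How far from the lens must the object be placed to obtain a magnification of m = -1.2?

21.8 cm

m = −d_i/d_o ⇒ d_i = −m·d_o.
1/f = 1/d_o + 1/d_i = 1/d_o − 1/(m·d_o) = (1 − 1/m)/d_o, so d_o = f(1 − 1/m) = (11.90)(1 − 1/(-1.2)) = 21.8 cm.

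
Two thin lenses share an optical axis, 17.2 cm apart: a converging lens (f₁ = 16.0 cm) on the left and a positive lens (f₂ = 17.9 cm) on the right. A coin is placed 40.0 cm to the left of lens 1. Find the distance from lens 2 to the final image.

Lens 1: 1/d_i1 = 1/f₁ − 1/d_o1 = 1/(16.0) − 1/(40.0) = 0.03750, so d_i1 = 26.67 cm.
The intermediate image is 26.67 cm to the right of lens 1, which lies 9.470 cm to the right of lens 2 — a virtual object — so d_o2 = −9.470 cm.
Lens 2: 1/d_i2 = 1/f₂ − 1/d_o2 = 1/(17.9) − 1/(-9.470) = 0.1615, so d_i2 = 6.19 cm.
The final image is real, 6.19 cm to the right of lens 2 (overall magnification ≈ -0.44).

6.19 cm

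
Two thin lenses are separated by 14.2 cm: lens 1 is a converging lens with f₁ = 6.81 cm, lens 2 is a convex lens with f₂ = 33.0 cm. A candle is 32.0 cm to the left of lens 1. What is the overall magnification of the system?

m = -0.325

Lens 1: 1/d_i1 = 1/(6.81) − 1/(32.0) = 0.1156, so d_i1 = 8.651 cm; m₁ = −d_i1/d_o1 = -0.2703.
d_o2 = 14.2 − (8.651) = 5.549 cm.
Lens 2: 1/d_i2 = 1/(33.0) − 1/(5.549) = -0.1499, so d_i2 = -6.671 cm; m₂ = −d_i2/d_o2 = +1.202.
m = m₁·m₂ = (-0.2703)(+1.202) = -0.325.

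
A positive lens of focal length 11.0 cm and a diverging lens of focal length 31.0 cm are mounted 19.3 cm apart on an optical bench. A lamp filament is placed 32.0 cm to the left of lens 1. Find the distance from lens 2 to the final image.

Lens 1: 1/d_i1 = 1/f₁ − 1/d_o1 = 1/(11.0) − 1/(32.0) = 0.05966, so d_i1 = 16.76 cm.
The intermediate image is 16.76 cm to the right of lens 1, which is 19.3 − (16.76) = 2.540 cm to the left of lens 2, so d_o2 = +2.540 cm.
Lens 2 is diverging, so f₂ = −31.0 cm.
Lens 2: 1/d_i2 = 1/f₂ − 1/d_o2 = 1/(-31.0) − 1/(2.540) = -0.4260, so d_i2 = -2.35 cm.
The final image is virtual, 2.35 cm to the left of lens 2 (overall magnification ≈ -0.48).

2.35 cm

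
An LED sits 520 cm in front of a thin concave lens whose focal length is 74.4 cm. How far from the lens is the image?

65.1 cm

For a concave lens, f = -74.4 cm.
Thin-lens equation: 1/v = 1/f − 1/u = 1/(-74.40) − 1/(520) = -0.01344 − 0.001923 = -0.01536, so v = -65.1 cm.
The image is virtual, upright and reduced, on the same side as the object.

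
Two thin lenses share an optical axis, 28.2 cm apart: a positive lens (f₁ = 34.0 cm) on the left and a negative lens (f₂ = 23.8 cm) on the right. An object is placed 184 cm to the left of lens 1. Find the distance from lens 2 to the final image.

Lens 1: 1/d_i1 = 1/f₁ − 1/d_o1 = 1/(34.0) − 1/(184) = 0.02398, so d_i1 = 41.71 cm.
The intermediate image is 41.71 cm to the right of lens 1, which lies 13.51 cm to the right of lens 2 — a virtual object — so d_o2 = −13.51 cm.
Lens 2 is diverging, so f₂ = −23.8 cm.
Lens 2: 1/d_i2 = 1/f₂ − 1/d_o2 = 1/(-23.8) − 1/(-13.51) = 0.03200, so d_i2 = 31.2 cm.
The final image is real, 31.2 cm to the right of lens 2 (overall magnification ≈ -0.52).

31.2 cm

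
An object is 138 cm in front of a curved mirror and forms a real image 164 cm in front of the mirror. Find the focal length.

f = 74.9 cm (concave)

Real image ⇒ d_i = +164 cm.
1/f = 1/d_o + 1/d_i = 1/(138) + 1/(164) = 0.01334, so f = 74.9 cm.
Since f is positive, the curved mirror is concave.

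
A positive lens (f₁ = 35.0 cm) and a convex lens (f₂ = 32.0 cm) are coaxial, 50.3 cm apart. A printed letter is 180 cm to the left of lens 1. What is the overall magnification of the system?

Lens 1: 1/d_i1 = 1/(35.0) − 1/(180) = 0.02302, so d_i1 = 43.45 cm; m₁ = −d_i1/d_o1 = -0.2414.
d_o2 = 50.3 − (43.45) = 6.850 cm.
Lens 2: 1/d_i2 = 1/(32.0) − 1/(6.850) = -0.1147, so d_i2 = -8.716 cm; m₂ = −d_i2/d_o2 = +1.272.
m = m₁·m₂ = (-0.2414)(+1.272) = -0.307.

m = -0.307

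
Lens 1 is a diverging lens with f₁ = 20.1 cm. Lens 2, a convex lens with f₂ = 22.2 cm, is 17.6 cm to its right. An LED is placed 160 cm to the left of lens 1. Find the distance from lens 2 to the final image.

Lens 1 is diverging, so f₁ = −20.1 cm.
Lens 1: 1/d_i1 = 1/f₁ − 1/d_o1 = 1/(-20.1) − 1/(160) = -0.05600, so d_i1 = -17.86 cm.
The intermediate image is 17.86 cm to the left of lens 1 (virtual), which is 17.6 − (-17.86) = 35.46 cm to the left of lens 2, so d_o2 = +35.46 cm.
Lens 2: 1/d_i2 = 1/f₂ − 1/d_o2 = 1/(22.2) − 1/(35.46) = 0.01684, so d_i2 = 59.4 cm.
The final image is real, 59.4 cm to the right of lens 2 (overall magnification ≈ -0.19).

59.4 cm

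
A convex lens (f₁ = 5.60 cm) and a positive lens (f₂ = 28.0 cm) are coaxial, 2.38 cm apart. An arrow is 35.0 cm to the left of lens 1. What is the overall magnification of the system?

m = -0.165

Lens 1: 1/d_i1 = 1/(5.60) − 1/(35.0) = 0.1500, so d_i1 = 6.667 cm; m₁ = −d_i1/d_o1 = -0.1905.
d_o2 = 2.38 − (6.667) = -4.287 cm (virtual object).
Lens 2: 1/d_i2 = 1/(28.0) − 1/(-4.287) = 0.2690, so d_i2 = 3.718 cm; m₂ = −d_i2/d_o2 = +0.8672.
m = m₁·m₂ = (-0.1905)(+0.8672) = -0.165.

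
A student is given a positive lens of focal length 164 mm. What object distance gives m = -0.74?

m = −d_i/d_o ⇒ d_i = −m·d_o.
1/f = 1/d_o + 1/d_i = 1/d_o − 1/(m·d_o) = (1 − 1/m)/d_o, so d_o = f(1 − 1/m) = (164.0)(1 − 1/(-0.74)) = 386 mm.

386 mm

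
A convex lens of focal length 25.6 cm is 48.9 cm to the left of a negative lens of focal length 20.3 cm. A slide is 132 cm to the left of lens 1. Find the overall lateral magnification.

m = -0.130

Lens 1: 1/d_i1 = 1/(25.6) − 1/(132) = 0.03149, so d_i1 = 31.76 cm; m₁ = −d_i1/d_o1 = -0.2406.
d_o2 = 48.9 − (31.76) = 17.14 cm.
f₂ = −20.3 cm (diverging).
Lens 2: 1/d_i2 = 1/(-20.3) − 1/(17.14) = -0.1076, so d_i2 = -9.293 cm; m₂ = −d_i2/d_o2 = +0.5422.
m = m₁·m₂ = (-0.2406)(+0.5422) = -0.130.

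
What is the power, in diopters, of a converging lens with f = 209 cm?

P = +0.478 D

f = 209 cm = 2.09 m.
P = 1/f = 1/(2.09 m) = +0.478 D.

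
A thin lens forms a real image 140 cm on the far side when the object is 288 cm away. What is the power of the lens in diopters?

P = +1.06 D

d_i = +140 cm.
1/f = 1/d_o + 1/d_i = 1/(288) + 1/(140) = 0.01062 cm⁻¹.
f = 94.21 cm = 0.9421 m, so P = 1/f = +1.06 D.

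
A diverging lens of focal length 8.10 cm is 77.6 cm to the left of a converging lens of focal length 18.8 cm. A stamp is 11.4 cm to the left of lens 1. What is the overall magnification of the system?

f₁ = −8.10 cm (diverging).
Lens 1: 1/d_i1 = 1/(-8.10) − 1/(11.4) = -0.2112, so d_i1 = -4.735 cm; m₁ = −d_i1/d_o1 = +0.4154.
d_o2 = 77.6 − (-4.735) = 82.33 cm.
Lens 2: 1/d_i2 = 1/(18.8) − 1/(82.33) = 0.04105, so d_i2 = 24.36 cm; m₂ = −d_i2/d_o2 = -0.2959.
m = m₁·m₂ = (+0.4154)(-0.2959) = -0.123.

m = -0.123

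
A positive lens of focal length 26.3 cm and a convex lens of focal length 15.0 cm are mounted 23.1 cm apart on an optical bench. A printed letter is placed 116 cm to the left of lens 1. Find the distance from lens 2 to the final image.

Lens 1: 1/d_i1 = 1/f₁ − 1/d_o1 = 1/(26.3) − 1/(116) = 0.02940, so d_i1 = 34.01 cm.
The intermediate image is 34.01 cm to the right of lens 1, which lies 10.91 cm to the right of lens 2 — a virtual object — so d_o2 = −10.91 cm.
Lens 2: 1/d_i2 = 1/f₂ − 1/d_o2 = 1/(15.0) − 1/(-10.91) = 0.1583, so d_i2 = 6.32 cm.
The final image is real, 6.32 cm to the right of lens 2 (overall magnification ≈ -0.17).

6.32 cm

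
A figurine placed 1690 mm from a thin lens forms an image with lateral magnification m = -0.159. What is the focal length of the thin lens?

f = 232 mm (converging)

m = −d_i/d_o ⇒ d_i = −m·d_o = −(-0.159)·(1690) = 268.7 mm.
1/f = 1/d_o + 1/d_i = 1/(1690) + 1/(268.7) = 0.004313, so f = 232 mm.
Since f is positive, the thin lens is converging.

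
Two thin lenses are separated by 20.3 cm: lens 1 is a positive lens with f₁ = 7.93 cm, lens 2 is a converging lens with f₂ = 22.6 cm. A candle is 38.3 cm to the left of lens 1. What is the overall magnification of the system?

Lens 1: 1/d_i1 = 1/(7.93) − 1/(38.3) = 0.09999, so d_i1 = 10.00 cm; m₁ = −d_i1/d_o1 = -0.2611.
d_o2 = 20.3 − (10.00) = 10.30 cm.
Lens 2: 1/d_i2 = 1/(22.6) − 1/(10.30) = -0.05284, so d_i2 = -18.93 cm; m₂ = −d_i2/d_o2 = +1.837.
m = m₁·m₂ = (-0.2611)(+1.837) = -0.480.

m = -0.480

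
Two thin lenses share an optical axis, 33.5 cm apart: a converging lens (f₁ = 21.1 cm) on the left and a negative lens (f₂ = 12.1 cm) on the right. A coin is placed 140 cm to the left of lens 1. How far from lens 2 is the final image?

5.05 cm

Lens 1: 1/d_i1 = 1/f₁ − 1/d_o1 = 1/(21.1) − 1/(140) = 0.04025, so d_i1 = 24.84 cm.
The intermediate image is 24.84 cm to the right of lens 1, which is 33.5 − (24.84) = 8.660 cm to the left of lens 2, so d_o2 = +8.660 cm.
Lens 2 is diverging, so f₂ = −12.1 cm.
Lens 2: 1/d_i2 = 1/f₂ − 1/d_o2 = 1/(-12.1) − 1/(8.660) = -0.1981, so d_i2 = -5.05 cm.
The final image is virtual, 5.05 cm to the left of lens 2 (overall magnification ≈ -0.10).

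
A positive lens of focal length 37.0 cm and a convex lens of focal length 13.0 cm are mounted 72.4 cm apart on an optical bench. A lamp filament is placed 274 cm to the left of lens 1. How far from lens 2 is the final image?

23.2 cm

Lens 1: 1/d_i1 = 1/f₁ − 1/d_o1 = 1/(37.0) − 1/(274) = 0.02338, so d_i1 = 42.78 cm.
The intermediate image is 42.78 cm to the right of lens 1, which is 72.4 − (42.78) = 29.62 cm to the left of lens 2, so d_o2 = +29.62 cm.
Lens 2: 1/d_i2 = 1/f₂ − 1/d_o2 = 1/(13.0) − 1/(29.62) = 0.04316, so d_i2 = 23.2 cm.
The final image is real, 23.2 cm to the right of lens 2 (overall magnification ≈ 0.12).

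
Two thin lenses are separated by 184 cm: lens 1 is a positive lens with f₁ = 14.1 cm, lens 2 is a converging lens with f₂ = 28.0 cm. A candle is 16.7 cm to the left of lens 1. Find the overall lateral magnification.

Lens 1: 1/d_i1 = 1/(14.1) − 1/(16.7) = 0.01104, so d_i1 = 90.57 cm; m₁ = −d_i1/d_o1 = -5.423.
d_o2 = 184 − (90.57) = 93.43 cm.
Lens 2: 1/d_i2 = 1/(28.0) − 1/(93.43) = 0.02501, so d_i2 = 39.98 cm; m₂ = −d_i2/d_o2 = -0.4279.
m = m₁·m₂ = (-5.423)(-0.4279) = +2.32.

m = +2.32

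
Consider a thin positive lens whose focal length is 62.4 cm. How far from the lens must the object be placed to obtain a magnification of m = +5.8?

m = −d_i/d_o ⇒ d_i = −m·d_o.
1/f = 1/d_o + 1/d_i = 1/d_o − 1/(m·d_o) = (1 − 1/m)/d_o, so d_o = f(1 − 1/m) = (62.40)(1 − 1/(+5.8)) = 51.6 cm.

51.6 cm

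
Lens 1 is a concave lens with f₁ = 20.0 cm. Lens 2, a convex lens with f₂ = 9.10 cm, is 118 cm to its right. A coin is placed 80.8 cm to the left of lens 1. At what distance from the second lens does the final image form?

9.76 cm

Lens 1 is diverging, so f₁ = −20.0 cm.
Lens 1: 1/d_i1 = 1/f₁ − 1/d_o1 = 1/(-20.0) − 1/(80.8) = -0.06238, so d_i1 = -16.03 cm.
The intermediate image is 16.03 cm to the left of lens 1 (virtual), which is 118 − (-16.03) = 134.0 cm to the left of lens 2, so d_o2 = +134.0 cm.
Lens 2: 1/d_i2 = 1/f₂ − 1/d_o2 = 1/(9.10) − 1/(134.0) = 0.1024, so d_i2 = 9.76 cm.
The final image is real, 9.76 cm to the right of lens 2 (overall magnification ≈ -0.014).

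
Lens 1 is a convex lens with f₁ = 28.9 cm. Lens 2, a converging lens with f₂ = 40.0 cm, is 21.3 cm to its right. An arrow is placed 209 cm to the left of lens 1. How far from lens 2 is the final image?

9.37 cm

Lens 1: 1/d_i1 = 1/f₁ − 1/d_o1 = 1/(28.9) − 1/(209) = 0.02982, so d_i1 = 33.54 cm.
The intermediate image is 33.54 cm to the right of lens 1, which lies 12.24 cm to the right of lens 2 — a virtual object — so d_o2 = −12.24 cm.
Lens 2: 1/d_i2 = 1/f₂ − 1/d_o2 = 1/(40.0) − 1/(-12.24) = 0.1067, so d_i2 = 9.37 cm.
The final image is real, 9.37 cm to the right of lens 2 (overall magnification ≈ -0.12).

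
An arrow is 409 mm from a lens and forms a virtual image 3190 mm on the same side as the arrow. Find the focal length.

f = 469 mm (converging)

Virtual image ⇒ d_i = −3190 mm.
1/f = 1/d_o + 1/d_i = 1/(409) + 1/(-3190) = 0.002132, so f = 469 mm.
Since f is positive, the lens is converging.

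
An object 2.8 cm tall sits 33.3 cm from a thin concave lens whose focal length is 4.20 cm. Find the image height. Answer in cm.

For a concave lens, f = -4.20 cm.
1/d_i = 1/f − 1/d_o = 1/(-4.200) − 1/(33.3) = -0.2681, so d_i = -3.730 cm.
m = −d_i/d_o = +0.1120.
|h_i| = |m|·h_o = 0.1120 × 2.8 = 0.314 cm. The image is virtual, upright and reduced, on the same side as the object.

0.314 cm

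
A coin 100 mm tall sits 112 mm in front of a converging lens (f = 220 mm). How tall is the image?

204 mm

1/d_i = 1/f − 1/d_o = 1/(220.0) − 1/(112) = -0.004383, so d_i = -228.1 mm.
m = −d_i/d_o = +2.037.
|h_i| = |m|·h_o = 2.037 × 100 = 204 mm. The image is virtual, upright and enlarged, on the same side as the object.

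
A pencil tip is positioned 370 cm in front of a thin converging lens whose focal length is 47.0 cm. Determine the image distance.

Lens equation: 1/q = 1/f − 1/p = 1/(47.00) − 1/(370) = 0.02128 − 0.002703 = 0.01857, so q = 53.8 cm.
The image is real, inverted and reduced, on the far side of the lens.

53.8 cm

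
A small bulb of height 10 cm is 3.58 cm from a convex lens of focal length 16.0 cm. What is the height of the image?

12.9 cm

1/d_i = 1/f − 1/d_o = 1/(16.00) − 1/(3.58) = -0.2168, so d_i = -4.612 cm.
m = −d_i/d_o = +1.288.
|h_i| = |m|·h_o = 1.288 × 10 = 12.9 cm. The image is virtual, upright and enlarged, on the same side as the object.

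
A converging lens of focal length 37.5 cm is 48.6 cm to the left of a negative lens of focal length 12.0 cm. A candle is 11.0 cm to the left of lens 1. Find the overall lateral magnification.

m = +0.223

Lens 1: 1/d_i1 = 1/(37.5) − 1/(11.0) = -0.06424, so d_i1 = -15.57 cm; m₁ = −d_i1/d_o1 = +1.415.
d_o2 = 48.6 − (-15.57) = 64.17 cm.
f₂ = −12.0 cm (diverging).
Lens 2: 1/d_i2 = 1/(-12.0) − 1/(64.17) = -0.09892, so d_i2 = -10.11 cm; m₂ = −d_i2/d_o2 = +0.1575.
m = m₁·m₂ = (+1.415)(+0.1575) = +0.223.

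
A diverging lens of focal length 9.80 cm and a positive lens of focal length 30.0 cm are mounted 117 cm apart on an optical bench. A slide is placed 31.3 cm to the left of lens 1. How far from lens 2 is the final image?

39.5 cm

Lens 1 is diverging, so f₁ = −9.80 cm.
Lens 1: 1/d_i1 = 1/f₁ − 1/d_o1 = 1/(-9.80) − 1/(31.3) = -0.1340, so d_i1 = -7.463 cm.
The intermediate image is 7.463 cm to the left of lens 1 (virtual), which is 117 − (-7.463) = 124.5 cm to the left of lens 2, so d_o2 = +124.5 cm.
Lens 2: 1/d_i2 = 1/f₂ − 1/d_o2 = 1/(30.0) − 1/(124.5) = 0.02530, so d_i2 = 39.5 cm.
The final image is real, 39.5 cm to the right of lens 2 (overall magnification ≈ -0.076).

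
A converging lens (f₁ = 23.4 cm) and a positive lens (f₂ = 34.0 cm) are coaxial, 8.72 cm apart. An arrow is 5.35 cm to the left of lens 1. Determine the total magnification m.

m = +2.40

Lens 1: 1/d_i1 = 1/(23.4) − 1/(5.35) = -0.1442, so d_i1 = -6.936 cm; m₁ = −d_i1/d_o1 = +1.296.
d_o2 = 8.72 − (-6.936) = 15.66 cm.
Lens 2: 1/d_i2 = 1/(34.0) − 1/(15.66) = -0.03445, so d_i2 = -29.03 cm; m₂ = −d_i2/d_o2 = +1.854.
m = m₁·m₂ = (+1.296)(+1.854) = +2.40.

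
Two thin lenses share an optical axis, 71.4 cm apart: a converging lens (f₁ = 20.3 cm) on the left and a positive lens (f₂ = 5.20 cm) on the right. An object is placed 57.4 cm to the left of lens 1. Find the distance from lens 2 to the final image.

Lens 1: 1/d_i1 = 1/f₁ − 1/d_o1 = 1/(20.3) − 1/(57.4) = 0.03184, so d_i1 = 31.41 cm.
The intermediate image is 31.41 cm to the right of lens 1, which is 71.4 − (31.41) = 39.99 cm to the left of lens 2, so d_o2 = +39.99 cm.
Lens 2: 1/d_i2 = 1/f₂ − 1/d_o2 = 1/(5.20) − 1/(39.99) = 0.1673, so d_i2 = 5.98 cm.
The final image is real, 5.98 cm to the right of lens 2 (overall magnification ≈ 0.082).

5.98 cm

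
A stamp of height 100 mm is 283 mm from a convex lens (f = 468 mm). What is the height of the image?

253 mm

1/d_i = 1/f − 1/d_o = 1/(468.0) − 1/(283) = -0.001397, so d_i = -715.9 mm.
m = −d_i/d_o = +2.530.
|h_i| = |m|·h_o = 2.530 × 100 = 253 mm. The image is virtual, upright and enlarged, on the same side as the object.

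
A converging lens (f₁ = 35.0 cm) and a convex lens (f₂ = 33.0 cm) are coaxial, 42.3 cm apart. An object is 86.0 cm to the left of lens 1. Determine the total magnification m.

m = -0.455

Lens 1: 1/d_i1 = 1/(35.0) − 1/(86.0) = 0.01694, so d_i1 = 59.02 cm; m₁ = −d_i1/d_o1 = -0.6863.
d_o2 = 42.3 − (59.02) = -16.72 cm (virtual object).
Lens 2: 1/d_i2 = 1/(33.0) − 1/(-16.72) = 0.09011, so d_i2 = 11.10 cm; m₂ = −d_i2/d_o2 = +0.6637.
m = m₁·m₂ = (-0.6863)(+0.6637) = -0.455.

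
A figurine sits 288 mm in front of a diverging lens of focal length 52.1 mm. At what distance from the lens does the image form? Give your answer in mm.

44.1 mm

For a diverging lens, f = -52.1 mm.
Thin-lens equation: 1/d_i = 1/f − 1/d_o = 1/(-52.10) − 1/(288) = -0.01919 − 0.003472 = -0.02267, so d_i = -44.1 mm.
The image is virtual, upright and reduced, on the same side as the object.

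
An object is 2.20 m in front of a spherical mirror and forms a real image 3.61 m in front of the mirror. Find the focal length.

Real image ⇒ d_i = +3.61 m.
1/f = 1/d_o + 1/d_i = 1/(2.20) + 1/(3.61) = 0.7316, so f = 1.37 m.
Since f is positive, the spherical mirror is concave.

f = 1.37 m (concave)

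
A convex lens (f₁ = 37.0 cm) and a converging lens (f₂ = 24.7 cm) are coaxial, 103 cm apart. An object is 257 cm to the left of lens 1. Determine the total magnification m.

m = +0.118

Lens 1: 1/d_i1 = 1/(37.0) − 1/(257) = 0.02314, so d_i1 = 43.22 cm; m₁ = −d_i1/d_o1 = -0.1682.
d_o2 = 103 − (43.22) = 59.78 cm.
Lens 2: 1/d_i2 = 1/(24.7) − 1/(59.78) = 0.02376, so d_i2 = 42.09 cm; m₂ = −d_i2/d_o2 = -0.7041.
m = m₁·m₂ = (-0.1682)(-0.7041) = +0.118.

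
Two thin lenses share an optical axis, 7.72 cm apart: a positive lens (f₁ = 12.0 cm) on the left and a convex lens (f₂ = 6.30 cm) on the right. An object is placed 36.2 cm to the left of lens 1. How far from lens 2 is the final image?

Lens 1: 1/d_i1 = 1/f₁ − 1/d_o1 = 1/(12.0) − 1/(36.2) = 0.05571, so d_i1 = 17.95 cm.
The intermediate image is 17.95 cm to the right of lens 1, which lies 10.23 cm to the right of lens 2 — a virtual object — so d_o2 = −10.23 cm.
Lens 2: 1/d_i2 = 1/f₂ − 1/d_o2 = 1/(6.30) − 1/(-10.23) = 0.2565, so d_i2 = 3.90 cm.
The final image is real, 3.90 cm to the right of lens 2 (overall magnification ≈ -0.19).

3.90 cm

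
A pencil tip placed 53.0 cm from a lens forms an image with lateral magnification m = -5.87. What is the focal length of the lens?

m = −d_i/d_o ⇒ d_i = −m·d_o = −(-5.87)·(53.0) = 311.1 cm.
1/f = 1/d_o + 1/d_i = 1/(53.0) + 1/(311.1) = 0.02208, so f = 45.3 cm.
Since f is positive, the lens is converging.

f = 45.3 cm (converging)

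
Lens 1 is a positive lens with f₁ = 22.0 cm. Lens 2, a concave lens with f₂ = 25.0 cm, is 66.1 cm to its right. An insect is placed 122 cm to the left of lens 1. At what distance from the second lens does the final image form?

Lens 1: 1/d_i1 = 1/f₁ − 1/d_o1 = 1/(22.0) − 1/(122) = 0.03726, so d_i1 = 26.84 cm.
The intermediate image is 26.84 cm to the right of lens 1, which is 66.1 − (26.84) = 39.26 cm to the left of lens 2, so d_o2 = +39.26 cm.
Lens 2 is diverging, so f₂ = −25.0 cm.
Lens 2: 1/d_i2 = 1/f₂ − 1/d_o2 = 1/(-25.0) − 1/(39.26) = -0.06547, so d_i2 = -15.3 cm.
The final image is virtual, 15.3 cm to the left of lens 2 (overall magnification ≈ -0.086).

15.3 cm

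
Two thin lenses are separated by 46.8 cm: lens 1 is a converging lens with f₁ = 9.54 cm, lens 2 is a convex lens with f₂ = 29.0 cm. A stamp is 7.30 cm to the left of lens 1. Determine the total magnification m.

Lens 1: 1/d_i1 = 1/(9.54) − 1/(7.30) = -0.03216, so d_i1 = -31.09 cm; m₁ = −d_i1/d_o1 = +4.259.
d_o2 = 46.8 − (-31.09) = 77.89 cm.
Lens 2: 1/d_i2 = 1/(29.0) − 1/(77.89) = 0.02164, so d_i2 = 46.20 cm; m₂ = −d_i2/d_o2 = -0.5932.
m = m₁·m₂ = (+4.259)(-0.5932) = -2.53.

m = -2.53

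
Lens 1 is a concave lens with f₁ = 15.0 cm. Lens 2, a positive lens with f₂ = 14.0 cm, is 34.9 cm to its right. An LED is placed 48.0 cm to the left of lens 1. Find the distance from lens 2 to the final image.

20.1 cm

Lens 1 is diverging, so f₁ = −15.0 cm.
Lens 1: 1/d_i1 = 1/f₁ − 1/d_o1 = 1/(-15.0) − 1/(48.0) = -0.08750, so d_i1 = -11.43 cm.
The intermediate image is 11.43 cm to the left of lens 1 (virtual), which is 34.9 − (-11.43) = 46.33 cm to the left of lens 2, so d_o2 = +46.33 cm.
Lens 2: 1/d_i2 = 1/f₂ − 1/d_o2 = 1/(14.0) − 1/(46.33) = 0.04984, so d_i2 = 20.1 cm.
The final image is real, 20.1 cm to the right of lens 2 (overall magnification ≈ -0.10).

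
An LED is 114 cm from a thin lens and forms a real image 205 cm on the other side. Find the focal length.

Real image ⇒ d_i = +205 cm.
1/f = 1/d_o + 1/d_i = 1/(114) + 1/(205) = 0.01365, so f = 73.3 cm.
Since f is positive, the thin lens is converging.

f = 73.3 cm (converging)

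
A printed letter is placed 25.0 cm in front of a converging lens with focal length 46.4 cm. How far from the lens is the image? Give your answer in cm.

Thin-lens equation: 1/v = 1/f − 1/u = 1/(46.40) − 1/(25.0) = 0.02155 − 0.04000 = -0.01845, so v = -54.2 cm.
The image is virtual, upright and enlarged, on the same side as the object.

54.2 cm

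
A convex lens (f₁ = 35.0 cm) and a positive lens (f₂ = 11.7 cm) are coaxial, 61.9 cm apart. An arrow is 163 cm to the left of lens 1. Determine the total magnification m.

m = +0.568

Lens 1: 1/d_i1 = 1/(35.0) − 1/(163) = 0.02244, so d_i1 = 44.57 cm; m₁ = −d_i1/d_o1 = -0.2734.
d_o2 = 61.9 − (44.57) = 17.33 cm.
Lens 2: 1/d_i2 = 1/(11.7) − 1/(17.33) = 0.02777, so d_i2 = 36.01 cm; m₂ = −d_i2/d_o2 = -2.078.
m = m₁·m₂ = (-0.2734)(-2.078) = +0.568.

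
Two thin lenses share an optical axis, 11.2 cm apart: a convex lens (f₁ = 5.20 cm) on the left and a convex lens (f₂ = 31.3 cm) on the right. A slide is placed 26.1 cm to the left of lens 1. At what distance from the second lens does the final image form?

5.54 cm

Lens 1: 1/d_i1 = 1/f₁ − 1/d_o1 = 1/(5.20) − 1/(26.1) = 0.1540, so d_i1 = 6.494 cm.
The intermediate image is 6.494 cm to the right of lens 1, which is 11.2 − (6.494) = 4.706 cm to the left of lens 2, so d_o2 = +4.706 cm.
Lens 2: 1/d_i2 = 1/f₂ − 1/d_o2 = 1/(31.3) − 1/(4.706) = -0.1805, so d_i2 = -5.54 cm.
The final image is virtual, 5.54 cm to the left of lens 2 (overall magnification ≈ -0.29).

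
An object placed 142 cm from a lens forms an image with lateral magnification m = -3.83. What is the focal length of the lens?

f = 113 cm (converging)

m = −d_i/d_o ⇒ d_i = −m·d_o = −(-3.83)·(142) = 543.9 cm.
1/f = 1/d_o + 1/d_i = 1/(142) + 1/(543.9) = 0.008881, so f = 113 cm.
Since f is positive, the lens is converging.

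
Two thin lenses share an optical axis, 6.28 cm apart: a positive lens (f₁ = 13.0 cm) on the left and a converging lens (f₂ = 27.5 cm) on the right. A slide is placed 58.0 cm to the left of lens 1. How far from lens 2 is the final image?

7.59 cm

Lens 1: 1/d_i1 = 1/f₁ − 1/d_o1 = 1/(13.0) − 1/(58.0) = 0.05968, so d_i1 = 16.76 cm.
The intermediate image is 16.76 cm to the right of lens 1, which lies 10.48 cm to the right of lens 2 — a virtual object — so d_o2 = −10.48 cm.
Lens 2: 1/d_i2 = 1/f₂ − 1/d_o2 = 1/(27.5) − 1/(-10.48) = 0.1318, so d_i2 = 7.59 cm.
The final image is real, 7.59 cm to the right of lens 2 (overall magnification ≈ -0.21).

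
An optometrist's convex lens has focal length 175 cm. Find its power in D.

f = 175 cm = 1.75 m.
P = 1/f = 1/(1.75 m) = +0.571 D.

P = +0.571 D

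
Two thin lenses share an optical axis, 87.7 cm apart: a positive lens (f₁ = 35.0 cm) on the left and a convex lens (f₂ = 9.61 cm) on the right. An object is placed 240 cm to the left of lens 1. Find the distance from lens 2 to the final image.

12.1 cm

Lens 1: 1/d_i1 = 1/f₁ − 1/d_o1 = 1/(35.0) − 1/(240) = 0.02440, so d_i1 = 40.98 cm.
The intermediate image is 40.98 cm to the right of lens 1, which is 87.7 − (40.98) = 46.72 cm to the left of lens 2, so d_o2 = +46.72 cm.
Lens 2: 1/d_i2 = 1/f₂ − 1/d_o2 = 1/(9.61) − 1/(46.72) = 0.08265, so d_i2 = 12.1 cm.
The final image is real, 12.1 cm to the right of lens 2 (overall magnification ≈ 0.044).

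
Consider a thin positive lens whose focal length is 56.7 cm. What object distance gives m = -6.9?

m = −d_i/d_o ⇒ d_i = −m·d_o.
1/f = 1/d_o + 1/d_i = 1/d_o − 1/(m·d_o) = (1 − 1/m)/d_o, so d_o = f(1 − 1/m) = (56.70)(1 − 1/(-6.9)) = 64.9 cm.

64.9 cm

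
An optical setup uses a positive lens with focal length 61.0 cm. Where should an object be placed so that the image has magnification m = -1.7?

m = −d_i/d_o ⇒ d_i = −m·d_o.
1/f = 1/d_o + 1/d_i = 1/d_o − 1/(m·d_o) = (1 − 1/m)/d_o, so d_o = f(1 − 1/m) = (61.00)(1 − 1/(-1.7)) = 96.9 cm.

96.9 cm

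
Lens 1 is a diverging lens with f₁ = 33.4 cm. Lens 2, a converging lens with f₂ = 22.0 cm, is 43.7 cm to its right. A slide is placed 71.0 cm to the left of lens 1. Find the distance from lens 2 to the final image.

Lens 1 is diverging, so f₁ = −33.4 cm.
Lens 1: 1/d_i1 = 1/f₁ − 1/d_o1 = 1/(-33.4) − 1/(71.0) = -0.04402, so d_i1 = -22.71 cm.
The intermediate image is 22.71 cm to the left of lens 1 (virtual), which is 43.7 − (-22.71) = 66.41 cm to the left of lens 2, so d_o2 = +66.41 cm.
Lens 2: 1/d_i2 = 1/f₂ − 1/d_o2 = 1/(22.0) − 1/(66.41) = 0.03040, so d_i2 = 32.9 cm.
The final image is real, 32.9 cm to the right of lens 2 (overall magnification ≈ -0.16).

32.9 cm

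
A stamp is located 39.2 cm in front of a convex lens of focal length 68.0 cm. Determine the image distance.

Lens equation: 1/s_i = 1/f − 1/s_o = 1/(68.00) − 1/(39.2) = 0.01471 − 0.02551 = -0.01080, so s_i = -92.6 cm.
The image is virtual, upright and enlarged, on the same side as the object.

92.6 cm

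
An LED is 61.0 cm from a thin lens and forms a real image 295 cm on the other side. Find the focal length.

Real image ⇒ d_i = +295 cm.
1/f = 1/d_o + 1/d_i = 1/(61.0) + 1/(295) = 0.01978, so f = 50.5 cm.
Since f is positive, the thin lens is converging.

f = 50.5 cm (converging)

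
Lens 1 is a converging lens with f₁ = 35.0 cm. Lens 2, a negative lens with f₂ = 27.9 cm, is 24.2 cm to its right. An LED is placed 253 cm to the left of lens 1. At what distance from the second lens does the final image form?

39.9 cm

Lens 1: 1/d_i1 = 1/f₁ − 1/d_o1 = 1/(35.0) − 1/(253) = 0.02462, so d_i1 = 40.62 cm.
The intermediate image is 40.62 cm to the right of lens 1, which lies 16.42 cm to the right of lens 2 — a virtual object — so d_o2 = −16.42 cm.
Lens 2 is diverging, so f₂ = −27.9 cm.
Lens 2: 1/d_i2 = 1/f₂ − 1/d_o2 = 1/(-27.9) − 1/(-16.42) = 0.02506, so d_i2 = 39.9 cm.
The final image is real, 39.9 cm to the right of lens 2 (overall magnification ≈ -0.39).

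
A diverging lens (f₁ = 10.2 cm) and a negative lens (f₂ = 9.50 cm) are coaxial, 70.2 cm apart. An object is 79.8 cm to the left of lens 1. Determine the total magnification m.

m = +0.0121

f₁ = −10.2 cm (diverging).
Lens 1: 1/d_i1 = 1/(-10.2) − 1/(79.8) = -0.1106, so d_i1 = -9.044 cm; m₁ = −d_i1/d_o1 = +0.1133.
d_o2 = 70.2 − (-9.044) = 79.24 cm.
f₂ = −9.50 cm (diverging).
Lens 2: 1/d_i2 = 1/(-9.50) − 1/(79.24) = -0.1179, so d_i2 = -8.483 cm; m₂ = −d_i2/d_o2 = +0.1071.
m = m₁·m₂ = (+0.1133)(+0.1071) = +0.0121.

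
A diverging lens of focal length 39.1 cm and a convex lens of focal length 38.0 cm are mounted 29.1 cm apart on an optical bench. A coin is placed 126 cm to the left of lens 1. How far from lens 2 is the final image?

107 cm

Lens 1 is diverging, so f₁ = −39.1 cm.
Lens 1: 1/d_i1 = 1/f₁ − 1/d_o1 = 1/(-39.1) − 1/(126) = -0.03351, so d_i1 = -29.84 cm.
The intermediate image is 29.84 cm to the left of lens 1 (virtual), which is 29.1 − (-29.84) = 58.94 cm to the left of lens 2, so d_o2 = +58.94 cm.
Lens 2: 1/d_i2 = 1/f₂ − 1/d_o2 = 1/(38.0) − 1/(58.94) = 0.009349, so d_i2 = 107 cm.
The final image is real, 107 cm to the right of lens 2 (overall magnification ≈ -0.43).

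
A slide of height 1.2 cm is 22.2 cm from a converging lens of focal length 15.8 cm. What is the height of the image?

2.96 cm

1/d_i = 1/f − 1/d_o = 1/(15.80) − 1/(22.2) = 0.01825, so d_i = 54.81 cm.
m = −d_i/d_o = -2.469.
|h_i| = |m|·h_o = 2.469 × 1.2 = 2.96 cm. The image is real, inverted and enlarged, on the far side of the lens.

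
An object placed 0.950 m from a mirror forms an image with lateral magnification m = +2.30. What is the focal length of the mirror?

m = −d_i/d_o ⇒ d_i = −m·d_o = −(+2.30)·(0.950) = -2.185 m.
1/f = 1/d_o + 1/d_i = 1/(0.950) + 1/(-2.185) = 0.5950, so f = 1.68 m.
Since f is positive, the mirror is concave.

f = 1.68 m (concave)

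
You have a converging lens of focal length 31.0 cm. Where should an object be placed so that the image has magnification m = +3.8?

m = −d_i/d_o ⇒ d_i = −m·d_o.
1/f = 1/d_o + 1/d_i = 1/d_o − 1/(m·d_o) = (1 − 1/m)/d_o, so d_o = f(1 − 1/m) = (31.00)(1 − 1/(+3.8)) = 22.8 cm.

22.8 cm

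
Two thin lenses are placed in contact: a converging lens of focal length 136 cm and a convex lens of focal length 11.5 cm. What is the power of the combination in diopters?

P₁ = 1/f₁ = 1/(1.36 m) = +0.7353 D; P₂ = 1/f₂ = 1/(0.115 m) = +8.696 D.
For thin lenses in contact, P = P₁ + P₂ = (+0.7353) + (+8.696) = +9.43 D.

P = +9.43 D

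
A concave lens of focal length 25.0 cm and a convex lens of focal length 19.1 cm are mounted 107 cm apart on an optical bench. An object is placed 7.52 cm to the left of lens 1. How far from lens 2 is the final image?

Lens 1 is diverging, so f₁ = −25.0 cm.
Lens 1: 1/d_i1 = 1/f₁ − 1/d_o1 = 1/(-25.0) − 1/(7.52) = -0.1730, so d_i1 = -5.781 cm.
The intermediate image is 5.781 cm to the left of lens 1 (virtual), which is 107 − (-5.781) = 112.8 cm to the left of lens 2, so d_o2 = +112.8 cm.
Lens 2: 1/d_i2 = 1/f₂ − 1/d_o2 = 1/(19.1) − 1/(112.8) = 0.04349, so d_i2 = 23.0 cm.
The final image is real, 23.0 cm to the right of lens 2 (overall magnification ≈ -0.16).

23.0 cm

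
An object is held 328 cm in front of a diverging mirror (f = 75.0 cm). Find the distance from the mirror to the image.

For a diverging mirror, f = -75.0 cm.
Mirror equation: 1/q = 1/f − 1/p = 1/(-75.00) − 1/(328) = -0.01333 − 0.003049 = -0.01638, so q = -61.0 cm.
The image is virtual, upright and reduced, behind the mirror.

61.0 cm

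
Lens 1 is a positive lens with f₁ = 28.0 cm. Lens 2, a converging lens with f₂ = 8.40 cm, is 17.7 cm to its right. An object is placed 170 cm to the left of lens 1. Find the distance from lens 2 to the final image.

Lens 1: 1/d_i1 = 1/f₁ − 1/d_o1 = 1/(28.0) − 1/(170) = 0.02983, so d_i1 = 33.52 cm.
The intermediate image is 33.52 cm to the right of lens 1, which lies 15.82 cm to the right of lens 2 — a virtual object — so d_o2 = −15.82 cm.
Lens 2: 1/d_i2 = 1/f₂ − 1/d_o2 = 1/(8.40) − 1/(-15.82) = 0.1823, so d_i2 = 5.49 cm.
The final image is real, 5.49 cm to the right of lens 2 (overall magnification ≈ -0.068).

5.49 cm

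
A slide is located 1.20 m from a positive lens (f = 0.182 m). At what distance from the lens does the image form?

0.215 m

Lens equation: 1/q = 1/f − 1/p = 1/(0.1820) − 1/(1.20) = 5.495 − 0.8333 = 4.661, so q = 0.215 m.
The image is real, inverted and reduced, on the far side of the lens.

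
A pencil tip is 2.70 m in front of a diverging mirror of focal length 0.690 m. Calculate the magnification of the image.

For a diverging mirror, f = -0.690 m.
1/d_i = 1/f − 1/d_o = 1/(-0.6900) − 1/(2.70) = -1.820, so d_i = -0.5496 m.
m = −d_i/d_o = −(-0.5496)/(2.70) = +0.204.
The image is virtual, upright and reduced, behind the mirror.

m = +0.204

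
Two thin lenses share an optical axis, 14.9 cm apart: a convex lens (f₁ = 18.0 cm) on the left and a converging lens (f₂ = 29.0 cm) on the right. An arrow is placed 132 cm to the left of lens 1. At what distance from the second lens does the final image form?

Lens 1: 1/d_i1 = 1/f₁ − 1/d_o1 = 1/(18.0) − 1/(132) = 0.04798, so d_i1 = 20.84 cm.
The intermediate image is 20.84 cm to the right of lens 1, which lies 5.940 cm to the right of lens 2 — a virtual object — so d_o2 = −5.940 cm.
Lens 2: 1/d_i2 = 1/f₂ − 1/d_o2 = 1/(29.0) − 1/(-5.940) = 0.2028, so d_i2 = 4.93 cm.
The final image is real, 4.93 cm to the right of lens 2 (overall magnification ≈ -0.13).

4.93 cm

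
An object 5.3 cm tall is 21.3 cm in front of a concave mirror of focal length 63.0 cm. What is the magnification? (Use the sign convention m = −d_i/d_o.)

1/d_i = 1/f − 1/d_o = 1/(63.00) − 1/(21.3) = -0.03108, so d_i = -32.18 cm.
m = −d_i/d_o = −(-32.18)/(21.3) = +1.51.
The image is virtual, upright and enlarged, behind the mirror.

m = +1.51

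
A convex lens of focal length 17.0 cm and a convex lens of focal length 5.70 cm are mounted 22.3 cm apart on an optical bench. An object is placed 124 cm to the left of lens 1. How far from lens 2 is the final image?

4.78 cm

Lens 1: 1/d_i1 = 1/f₁ − 1/d_o1 = 1/(17.0) − 1/(124) = 0.05076, so d_i1 = 19.70 cm.
The intermediate image is 19.70 cm to the right of lens 1, which is 22.3 − (19.70) = 2.600 cm to the left of lens 2, so d_o2 = +2.600 cm.
Lens 2: 1/d_i2 = 1/f₂ − 1/d_o2 = 1/(5.70) − 1/(2.600) = -0.2092, so d_i2 = -4.78 cm.
The final image is virtual, 4.78 cm to the left of lens 2 (overall magnification ≈ -0.29).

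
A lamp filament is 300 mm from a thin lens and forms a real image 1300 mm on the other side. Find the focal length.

f = 244 mm (converging)

Real image ⇒ d_i = +1300 mm.
1/f = 1/d_o + 1/d_i = 1/(300) + 1/(1300) = 0.004103, so f = 244 mm.
Since f is positive, the thin lens is converging.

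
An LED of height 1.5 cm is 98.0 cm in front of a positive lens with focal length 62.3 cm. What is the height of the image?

2.62 cm

1/d_i = 1/f − 1/d_o = 1/(62.30) − 1/(98.0) = 0.005847, so d_i = 171.0 cm.
m = −d_i/d_o = -1.745.
|h_i| = |m|·h_o = 1.745 × 1.5 = 2.62 cm. The image is real, inverted and enlarged, on the far side of the lens.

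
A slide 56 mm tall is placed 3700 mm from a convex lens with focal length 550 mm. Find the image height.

9.78 mm

1/d_i = 1/f − 1/d_o = 1/(550.0) − 1/(3700) = 0.001548, so d_i = 646.0 mm.
m = −d_i/d_o = -0.1746.
|h_i| = |m|·h_o = 0.1746 × 56 = 9.78 mm. The image is real, inverted and reduced, on the far side of the lens.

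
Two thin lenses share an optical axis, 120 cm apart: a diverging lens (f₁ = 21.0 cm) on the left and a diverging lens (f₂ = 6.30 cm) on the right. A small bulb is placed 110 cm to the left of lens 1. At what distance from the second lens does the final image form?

6.02 cm

Lens 1 is diverging, so f₁ = −21.0 cm.
Lens 1: 1/d_i1 = 1/f₁ − 1/d_o1 = 1/(-21.0) − 1/(110) = -0.05671, so d_i1 = -17.63 cm.
The intermediate image is 17.63 cm to the left of lens 1 (virtual), which is 120 − (-17.63) = 137.6 cm to the left of lens 2, so d_o2 = +137.6 cm.
Lens 2 is diverging, so f₂ = −6.30 cm.
Lens 2: 1/d_i2 = 1/f₂ − 1/d_o2 = 1/(-6.30) − 1/(137.6) = -0.1660, so d_i2 = -6.02 cm.
The final image is virtual, 6.02 cm to the left of lens 2 (overall magnification ≈ 0.0070).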